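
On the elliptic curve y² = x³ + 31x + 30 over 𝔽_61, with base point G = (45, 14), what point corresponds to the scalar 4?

(39, 30)

Repeated addition: build up to 4G.
2G: tangent at (45, 14): λ = (3·45² + 31)/(2·14) ≡ 6/28. 28⁻¹ ≡ 24 (mod 61), so λ ≡ 6·24 ≡ 22.
  x = λ² - 45 - 45 = 484 - 90 ≡ 28; y = λ·(45 - 28) - 14 ≡ 55. → (28, 55)
3G: (28, 55) + (45, 14). λ = (14 - 55)/(45 - 28) ≡ 20/17 mod 61. 17⁻¹ ≡ 18 (mod 61) since 17·18 = 306 ≡ 1, so λ ≡ 55.
  x = λ² - 28 - 45 = 3025 - 73 ≡ 24; y = λ·(28 - 24) - 55 ≡ 43. → (24, 43)
4G: (24, 43) + (45, 14). λ = (14 - 43)/(45 - 24) ≡ 32/21 mod 61. 21⁻¹ ≡ 32 (mod 61), so λ ≡ 48.
  x = λ² - 24 - 45 = 2304 - 69 ≡ 39; y = λ·(24 - 39) - 43 ≡ 30. → (39, 30)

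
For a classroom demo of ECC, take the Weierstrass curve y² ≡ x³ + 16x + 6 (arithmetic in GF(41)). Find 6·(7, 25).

Write G = (7, 25).
Repeated addition: build up to 6G.
2G: tangent at (7, 25): λ = (3·7² + 16)/(2·25) ≡ 40/9. 9⁻¹ ≡ 32 (mod 41) since 9·32 = 288 ≡ 1, so λ ≡ 40·32 ≡ 9.
  x = λ² - 7 - 7 = 81 - 14 ≡ 26; y = λ·(7 - 26) - 25 ≡ 9. → (26, 9)
3G: (26, 9) + (7, 25). λ = (25 - 9)/(7 - 26) ≡ 16/22 mod 41. 22⁻¹ ≡ 28 (mod 41), so λ ≡ 38.
  x = λ² - 26 - 7 = 1444 - 33 ≡ 17; y = λ·(26 - 17) - 9 ≡ 5. → (17, 5)
4G: (17, 5) + (7, 25). λ = (25 - 5)/(7 - 17) ≡ 20/31 mod 41. 31⁻¹ ≡ 4 (mod 41), so λ ≡ 39.
  x = λ² - 17 - 7 = 1521 - 24 ≡ 21; y = λ·(17 - 21) - 5 ≡ 3. → (21, 3)
5G: (21, 3) + (7, 25). λ = (25 - 3)/(7 - 21) ≡ 22/27 mod 41. 27⁻¹ ≡ 38 (mod 41), so λ ≡ 16.
  x = λ² - 21 - 7 = 256 - 28 ≡ 23; y = λ·(21 - 23) - 3 ≡ 6. → (23, 6)
6G: (23, 6) + (7, 25). λ = (25 - 6)/(7 - 23) ≡ 19/25 mod 41. 25⁻¹ ≡ 23 (mod 41), so λ ≡ 27.
  x = λ² - 23 - 7 = 729 - 30 ≡ 2; y = λ·(23 - 2) - 6 ≡ 28. → (2, 28)

(2, 28)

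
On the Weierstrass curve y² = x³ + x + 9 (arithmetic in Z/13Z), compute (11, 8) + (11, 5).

O

The two points share x = 11 and their y-coordinates satisfy 8 + 5 ≡ 0 (mod 13), so they are inverses. Their sum is 𝒪.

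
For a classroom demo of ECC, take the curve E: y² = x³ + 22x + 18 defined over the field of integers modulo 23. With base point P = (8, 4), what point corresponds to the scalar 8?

(0, 8)

Repeated addition: build up to 8P.
2P: tangent at (8, 4): λ = (3·8² + 22)/(2·4) ≡ 7/8. 8⁻¹ ≡ 3 (mod 23), so λ ≡ 7·3 ≡ 21.
  x = λ² - 8 - 8 = 441 - 16 ≡ 11; y = λ·(8 - 11) - 4 ≡ 2. → (11, 2)
3P: (11, 2) + (8, 4). λ = (4 - 2)/(8 - 11) ≡ 2/20 mod 23. 20⁻¹ ≡ 15 (mod 23), so λ ≡ 7.
  x = λ² - 11 - 8 = 49 - 19 ≡ 7; y = λ·(11 - 7) - 2 ≡ 3. → (7, 3)
4P: (7, 3) + (8, 4). λ = (4 - 3)/(8 - 7) ≡ 1/1 mod 23. 1⁻¹ ≡ 1 (mod 23), so λ ≡ 1.
  x = λ² - 7 - 8 = 1 - 15 ≡ 9; y = λ·(7 - 9) - 3 ≡ 18. → (9, 18)
5P: (9, 18) + (8, 4). λ = (4 - 18)/(8 - 9) ≡ 9/22 mod 23. 22⁻¹ ≡ 22 (mod 23) since 22·22 = 484 ≡ 1, so λ ≡ 14.
  x = λ² - 9 - 8 = 196 - 17 ≡ 18; y = λ·(9 - 18) - 18 ≡ 17. → (18, 17)
6P: (18, 17) + (8, 4). λ = (4 - 17)/(8 - 18) ≡ 10/13 mod 23. 13⁻¹ ≡ 16 (mod 23) since 13·16 = 208 ≡ 1, so λ ≡ 22.
  x = λ² - 18 - 8 = 484 - 26 ≡ 21; y = λ·(18 - 21) - 17 ≡ 9. → (21, 9)
7P: (21, 9) + (8, 4). λ = (4 - 9)/(8 - 21) ≡ 18/10 mod 23. 10⁻¹ ≡ 7 (mod 23) since 10·7 = 70 ≡ 1, so λ ≡ 11.
  x = λ² - 21 - 8 = 121 - 29 ≡ 0; y = λ·(21 - 0) - 9 ≡ 15. → (0, 15)
8P: (0, 15) + (8, 4). λ = (4 - 15)/(8 - 0) ≡ 12/8 mod 23. 8⁻¹ ≡ 3 (mod 23) since 8·3 = 24 ≡ 1, so λ ≡ 13.
  x = λ² - 0 - 8 = 169 - 8 ≡ 0; y = λ·(0 - 0) - 15 ≡ 8. → (0, 8)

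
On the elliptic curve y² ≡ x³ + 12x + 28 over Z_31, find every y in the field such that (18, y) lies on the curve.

0

x³ + 12x + 28 = 6076 ≡ 0 (mod 31).
Only y = 0 satisfies y² ≡ 0.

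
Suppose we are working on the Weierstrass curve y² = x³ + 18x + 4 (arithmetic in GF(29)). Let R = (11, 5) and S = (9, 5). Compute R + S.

(9, 24)

(11, 5) + (9, 5). λ = (5 - 5)/(9 - 11) ≡ 0/27 mod 29. 27⁻¹ ≡ 14 (mod 29) since 27·14 = 378 ≡ 1, so λ ≡ 0.
  x = λ² - 11 - 9 = 0 - 20 ≡ 9; y = λ·(11 - 9) - 5 ≡ 24. → (9, 24)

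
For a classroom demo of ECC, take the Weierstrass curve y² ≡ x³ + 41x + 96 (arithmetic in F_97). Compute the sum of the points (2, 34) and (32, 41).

(2, 34) + (32, 41). λ = (41 - 34)/(32 - 2) ≡ 7/30 mod 97. 30⁻¹ ≡ 55 (mod 97), so λ ≡ 94.
  x = λ² - 2 - 32 = 8836 - 34 ≡ 72; y = λ·(2 - 72) - 34 ≡ 79. → (72, 79)

(72, 79)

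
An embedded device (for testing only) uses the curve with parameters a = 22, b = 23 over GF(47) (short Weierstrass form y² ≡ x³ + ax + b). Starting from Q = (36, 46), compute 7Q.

Repeated addition: build up to 7Q.
2Q: tangent at (36, 46): λ = (3·36² + 22)/(2·46) ≡ 9/45. 45⁻¹ ≡ 23 (mod 47), so λ ≡ 9·23 ≡ 19.
  x = λ² - 36 - 36 = 361 - 72 ≡ 7; y = λ·(36 - 7) - 46 ≡ 35. → (7, 35)
3Q: (7, 35) + (36, 46). λ = (46 - 35)/(36 - 7) ≡ 11/29 mod 47. 29⁻¹ ≡ 13 (mod 47) since 29·13 = 377 ≡ 1, so λ ≡ 2.
  x = λ² - 7 - 36 = 4 - 43 ≡ 8; y = λ·(7 - 8) - 35 ≡ 10. → (8, 10)
4Q: (8, 10) + (36, 46). λ = (46 - 10)/(36 - 8) ≡ 36/28 mod 47. 28⁻¹ ≡ 42 (mod 47) since 28·42 = 1176 ≡ 1, so λ ≡ 8.
  x = λ² - 8 - 36 = 64 - 44 ≡ 20; y = λ·(8 - 20) - 10 ≡ 35. → (20, 35)
5Q: (20, 35) + (36, 46). λ = (46 - 35)/(36 - 20) ≡ 11/16 mod 47. 16⁻¹ ≡ 3 (mod 47) since 16·3 = 48 ≡ 1, so λ ≡ 33.
  x = λ² - 20 - 36 = 1089 - 56 ≡ 46; y = λ·(20 - 46) - 35 ≡ 0. → (46, 0)
6Q: (46, 0) + (36, 46). λ = (46 - 0)/(36 - 46) ≡ 46/37 mod 47. 37⁻¹ ≡ 14 (mod 47) since 37·14 = 518 ≡ 1, so λ ≡ 33.
  x = λ² - 46 - 36 = 1089 - 82 ≡ 20; y = λ·(46 - 20) - 0 ≡ 12. → (20, 12)
7Q: (20, 12) + (36, 46). λ = (46 - 12)/(36 - 20) ≡ 34/16 mod 47. 16⁻¹ ≡ 3 (mod 47) since 16·3 = 48 ≡ 1, so λ ≡ 8.
  x = λ² - 20 - 36 = 64 - 56 ≡ 8; y = λ·(20 - 8) - 12 ≡ 37. → (8, 37)

(8, 37)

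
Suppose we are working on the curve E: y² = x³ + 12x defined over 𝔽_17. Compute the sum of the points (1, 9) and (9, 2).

(16, 2)

(1, 9) + (9, 2). λ = (2 - 9)/(9 - 1) ≡ 10/8 mod 17. 8⁻¹ ≡ 15 (mod 17), so λ ≡ 14.
  x = λ² - 1 - 9 = 196 - 10 ≡ 16; y = λ·(1 - 16) - 9 ≡ 2. → (16, 2)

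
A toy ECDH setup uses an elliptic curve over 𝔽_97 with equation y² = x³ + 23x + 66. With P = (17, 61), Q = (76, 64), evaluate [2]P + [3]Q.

First 2P:
Repeated addition: build up to 2P.
2P: tangent at (17, 61): λ = (3·17² + 23)/(2·61) ≡ 17/25. 25⁻¹ ≡ 66 (mod 97), so λ ≡ 17·66 ≡ 55.
  x = λ² - 17 - 17 = 3025 - 34 ≡ 81; y = λ·(17 - 81) - 61 ≡ 8. → (81, 8)
2P = (81, 8).
Next 3Q:
Repeated addition: build up to 3Q.
2Q: tangent at (76, 64): λ = (3·76² + 23)/(2·64) ≡ 85/31. 31⁻¹ ≡ 72 (mod 97) since 31·72 = 2232 ≡ 1, so λ ≡ 85·72 ≡ 9.
  x = λ² - 76 - 76 = 81 - 152 ≡ 26; y = λ·(76 - 26) - 64 ≡ 95. → (26, 95)
3Q: (26, 95) + (76, 64). λ = (64 - 95)/(76 - 26) ≡ 66/50 mod 97. 50⁻¹ ≡ 33 (mod 97), so λ ≡ 44.
  x = λ² - 26 - 76 = 1936 - 102 ≡ 88; y = λ·(26 - 88) - 95 ≡ 87. → (88, 87)
3Q = (88, 87).
Finally 2P + 3Q:
(81, 8) + (88, 87). λ = (87 - 8)/(88 - 81) ≡ 79/7 mod 97. 7⁻¹ ≡ 14 (mod 97), so λ ≡ 39.
  x = λ² - 81 - 88 = 1521 - 169 ≡ 91; y = λ·(81 - 91) - 8 ≡ 87. → (91, 87)

(91, 87)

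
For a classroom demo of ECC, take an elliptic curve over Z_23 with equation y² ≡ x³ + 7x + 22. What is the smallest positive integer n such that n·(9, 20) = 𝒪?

8

2P: tangent at (9, 20): λ = (3·9² + 7)/(2·20) ≡ 20/17. 17⁻¹ ≡ 19 (mod 23) since 17·19 = 323 ≡ 1, so λ ≡ 20·19 ≡ 12.
  x = λ² - 9 - 9 = 144 - 18 ≡ 11; y = λ·(9 - 11) - 20 ≡ 2. → (11, 2)
3P: (11, 2) + (9, 20). λ = (20 - 2)/(9 - 11) ≡ 18/21 mod 23. 21⁻¹ ≡ 11 (mod 23), so λ ≡ 14.
  x = λ² - 11 - 9 = 196 - 20 ≡ 15; y = λ·(11 - 15) - 2 ≡ 11. → (15, 11)
4P: (15, 11) + (9, 20). λ = (20 - 11)/(9 - 15) ≡ 9/17 mod 23. 17⁻¹ ≡ 19 (mod 23) since 17·19 = 323 ≡ 1, so λ ≡ 10.
  x = λ² - 15 - 9 = 100 - 24 ≡ 7; y = λ·(15 - 7) - 11 ≡ 0. → (7, 0)
5P: (7, 0) + (9, 20). λ = (20 - 0)/(9 - 7) ≡ 20/2 mod 23. 2⁻¹ ≡ 12 (mod 23) since 2·12 = 24 ≡ 1, so λ ≡ 10.
  x = λ² - 7 - 9 = 100 - 16 ≡ 15; y = λ·(7 - 15) - 0 ≡ 12. → (15, 12)
6P: (15, 12) + (9, 20). λ = (20 - 12)/(9 - 15) ≡ 8/17 mod 23. 17⁻¹ ≡ 19 (mod 23) since 17·19 = 323 ≡ 1, so λ ≡ 14.
  x = λ² - 15 - 9 = 196 - 24 ≡ 11; y = λ·(15 - 11) - 12 ≡ 21. → (11, 21)
7P: (11, 21) + (9, 20). λ = (20 - 21)/(9 - 11) ≡ 22/21 mod 23. 21⁻¹ ≡ 11 (mod 23) since 21·11 = 231 ≡ 1, so λ ≡ 12.
  x = λ² - 11 - 9 = 144 - 20 ≡ 9; y = λ·(11 - 9) - 21 ≡ 3. → (9, 3)
8P: (9, 3) + (9, 20): same x and y₁ ≡ -y₂, so the sum is 𝒪.
8P = 𝒪, so the order is 8.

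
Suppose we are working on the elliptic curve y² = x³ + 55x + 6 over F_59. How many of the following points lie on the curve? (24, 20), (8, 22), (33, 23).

2

(24, 20): 20² ≡ 46, rhs ≡ 46 → on.
(8, 22): 22² ≡ 12, rhs ≡ 14 → off.
(33, 23): 23² ≡ 57, rhs ≡ 57 → on.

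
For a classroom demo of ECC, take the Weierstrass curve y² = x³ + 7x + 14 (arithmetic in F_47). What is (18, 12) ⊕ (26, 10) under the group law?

(18, 12) + (26, 10). λ = (10 - 12)/(26 - 18) ≡ 45/8 mod 47. 8⁻¹ ≡ 6 (mod 47), so λ ≡ 35.
  x = λ² - 18 - 26 = 1225 - 44 ≡ 6; y = λ·(18 - 6) - 12 ≡ 32. → (6, 32)

(6, 32)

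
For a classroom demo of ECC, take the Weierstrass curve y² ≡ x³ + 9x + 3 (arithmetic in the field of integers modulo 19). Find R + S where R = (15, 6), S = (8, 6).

(15, 6) + (8, 6). λ = (6 - 6)/(8 - 15) ≡ 0/12 mod 19. 12⁻¹ ≡ 8 (mod 19) since 12·8 = 96 ≡ 1, so λ ≡ 0.
  x = λ² - 15 - 8 = 0 - 23 ≡ 15; y = λ·(15 - 15) - 6 ≡ 13. → (15, 13)

(15, 13)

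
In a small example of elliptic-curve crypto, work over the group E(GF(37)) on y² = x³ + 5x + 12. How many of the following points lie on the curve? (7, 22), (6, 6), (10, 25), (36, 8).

(7, 22): 22² ≡ 3, rhs ≡ 20 → off.
(6, 6): 6² ≡ 36, rhs ≡ 36 → on.
(10, 25): 25² ≡ 33, rhs ≡ 26 → off.
(36, 8): 8² ≡ 27, rhs ≡ 6 → off.

1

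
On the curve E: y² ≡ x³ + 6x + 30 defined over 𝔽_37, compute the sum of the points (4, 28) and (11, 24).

(4, 28) + (11, 24). λ = (24 - 28)/(11 - 4) ≡ 33/7 mod 37. 7⁻¹ ≡ 16 (mod 37), so λ ≡ 10.
  x = λ² - 4 - 11 = 100 - 15 ≡ 11; y = λ·(4 - 11) - 28 ≡ 13. → (11, 13)

(11, 13)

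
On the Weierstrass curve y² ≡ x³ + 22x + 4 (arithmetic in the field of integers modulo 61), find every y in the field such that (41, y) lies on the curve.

none

x³ + 22x + 4 = 69827 ≡ 43 (mod 61).
43 is a non-residue mod 61; no y exists.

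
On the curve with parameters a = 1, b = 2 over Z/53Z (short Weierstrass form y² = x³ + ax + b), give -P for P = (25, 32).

(25, 21)

-(25, 32) = (25, -32 mod 53) = (25, 21).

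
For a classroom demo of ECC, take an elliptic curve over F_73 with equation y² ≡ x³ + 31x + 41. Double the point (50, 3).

tangent at (50, 3): λ = (3·50² + 31)/(2·3) ≡ 12/6. 6⁻¹ ≡ 61 (mod 73) since 6·61 = 366 ≡ 1, so λ ≡ 12·61 ≡ 2.
  x = λ² - 50 - 50 = 4 - 100 ≡ 50; y = λ·(50 - 50) - 3 ≡ 70. → (50, 70)

(50, 70)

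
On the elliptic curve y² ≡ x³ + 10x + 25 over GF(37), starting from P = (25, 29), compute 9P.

Repeated addition: build up to 9P.
2P: tangent at (25, 29): λ = (3·25² + 10)/(2·29) ≡ 35/21. 21⁻¹ ≡ 30 (mod 37), so λ ≡ 35·30 ≡ 14.
  x = λ² - 25 - 25 = 196 - 50 ≡ 35; y = λ·(25 - 35) - 29 ≡ 16. → (35, 16)
3P: (35, 16) + (25, 29). λ = (29 - 16)/(25 - 35) ≡ 13/27 mod 37. 27⁻¹ ≡ 11 (mod 37), so λ ≡ 32.
  x = λ² - 35 - 25 = 1024 - 60 ≡ 2; y = λ·(35 - 2) - 16 ≡ 4. → (2, 4)
4P: (2, 4) + (25, 29). λ = (29 - 4)/(25 - 2) ≡ 25/23 mod 37. 23⁻¹ ≡ 29 (mod 37) since 23·29 = 667 ≡ 1, so λ ≡ 22.
  x = λ² - 2 - 25 = 484 - 27 ≡ 13; y = λ·(2 - 13) - 4 ≡ 13. → (13, 13)
5P: (13, 13) + (25, 29). λ = (29 - 13)/(25 - 13) ≡ 16/12 mod 37. 12⁻¹ ≡ 34 (mod 37), so λ ≡ 26.
  x = λ² - 13 - 25 = 676 - 38 ≡ 9; y = λ·(13 - 9) - 13 ≡ 17. → (9, 17)
6P: (9, 17) + (25, 29). λ = (29 - 17)/(25 - 9) ≡ 12/16 mod 37. 16⁻¹ ≡ 7 (mod 37), so λ ≡ 10.
  x = λ² - 9 - 25 = 100 - 34 ≡ 29; y = λ·(9 - 29) - 17 ≡ 5. → (29, 5)
7P: (29, 5) + (25, 29). λ = (29 - 5)/(25 - 29) ≡ 24/33 mod 37. 33⁻¹ ≡ 9 (mod 37) since 33·9 = 297 ≡ 1, so λ ≡ 31.
  x = λ² - 29 - 25 = 961 - 54 ≡ 19; y = λ·(29 - 19) - 5 ≡ 9. → (19, 9)
8P: (19, 9) + (25, 29). λ = (29 - 9)/(25 - 19) ≡ 20/6 mod 37. 6⁻¹ ≡ 31 (mod 37) since 6·31 = 186 ≡ 1, so λ ≡ 28.
  x = λ² - 19 - 25 = 784 - 44 ≡ 0; y = λ·(19 - 0) - 9 ≡ 5. → (0, 5)
9P: (0, 5) + (25, 29). λ = (29 - 5)/(25 - 0) ≡ 24/25 mod 37. 25⁻¹ ≡ 3 (mod 37) since 25·3 = 75 ≡ 1, so λ ≡ 35.
  x = λ² - 0 - 25 = 1225 - 25 ≡ 16; y = λ·(0 - 16) - 5 ≡ 27. → (16, 27)

(16, 27)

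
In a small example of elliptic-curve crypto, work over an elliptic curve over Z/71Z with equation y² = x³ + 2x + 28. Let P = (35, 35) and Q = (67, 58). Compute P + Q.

(35, 35) + (67, 58). λ = (58 - 35)/(67 - 35) ≡ 23/32 mod 71. 32⁻¹ ≡ 20 (mod 71), so λ ≡ 34.
  x = λ² - 35 - 67 = 1156 - 102 ≡ 60; y = λ·(35 - 60) - 35 ≡ 38. → (60, 38)

(60, 38)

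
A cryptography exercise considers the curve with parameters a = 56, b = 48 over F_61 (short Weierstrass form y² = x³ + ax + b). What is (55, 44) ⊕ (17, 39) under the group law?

(55, 44) + (17, 39). λ = (39 - 44)/(17 - 55) ≡ 56/23 mod 61. 23⁻¹ ≡ 8 (mod 61) since 23·8 = 184 ≡ 1, so λ ≡ 21.
  x = λ² - 55 - 17 = 441 - 72 ≡ 3; y = λ·(55 - 3) - 44 ≡ 11. → (3, 11)

(3, 11)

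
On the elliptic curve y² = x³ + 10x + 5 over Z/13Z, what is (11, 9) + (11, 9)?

(1, 9)

tangent at (11, 9): λ = (3·11² + 10)/(2·9) ≡ 9/5. 5⁻¹ ≡ 8 (mod 13) since 5·8 = 40 ≡ 1, so λ ≡ 9·8 ≡ 7.
  x = λ² - 11 - 11 = 49 - 22 ≡ 1; y = λ·(11 - 1) - 9 ≡ 9. → (1, 9)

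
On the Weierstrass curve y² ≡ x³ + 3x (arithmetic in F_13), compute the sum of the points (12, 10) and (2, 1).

(12, 10) + (2, 1). λ = (1 - 10)/(2 - 12) ≡ 4/3 mod 13. 3⁻¹ ≡ 9 (mod 13), so λ ≡ 10.
  x = λ² - 12 - 2 = 100 - 14 ≡ 8; y = λ·(12 - 8) - 10 ≡ 4. → (8, 4)

(8, 4)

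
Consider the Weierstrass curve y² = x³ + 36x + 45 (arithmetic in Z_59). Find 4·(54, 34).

(9, 53)

Write Q = (54, 34).
Repeated addition: build up to 4Q.
2Q: tangent at (54, 34): λ = (3·54² + 36)/(2·34) ≡ 52/9. 9⁻¹ ≡ 46 (mod 59) since 9·46 = 414 ≡ 1, so λ ≡ 52·46 ≡ 32.
  x = λ² - 54 - 54 = 1024 - 108 ≡ 31; y = λ·(54 - 31) - 34 ≡ 53. → (31, 53)
3Q: (31, 53) + (54, 34). λ = (34 - 53)/(54 - 31) ≡ 40/23 mod 59. 23⁻¹ ≡ 18 (mod 59) since 23·18 = 414 ≡ 1, so λ ≡ 12.
  x = λ² - 31 - 54 = 144 - 85 ≡ 0; y = λ·(31 - 0) - 53 ≡ 24. → (0, 24)
4Q: (0, 24) + (54, 34). λ = (34 - 24)/(54 - 0) ≡ 10/54 mod 59. 54⁻¹ ≡ 47 (mod 59), so λ ≡ 57.
  x = λ² - 0 - 54 = 3249 - 54 ≡ 9; y = λ·(0 - 9) - 24 ≡ 53. → (9, 53)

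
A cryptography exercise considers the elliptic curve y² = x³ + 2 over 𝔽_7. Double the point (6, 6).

tangent at (6, 6): λ = (3·6² + 0)/(2·6) ≡ 3/5. 5⁻¹ ≡ 3 (mod 7) since 5·3 = 15 ≡ 1, so λ ≡ 3·3 ≡ 2.
  x = λ² - 6 - 6 = 4 - 12 ≡ 6; y = λ·(6 - 6) - 6 ≡ 1. → (6, 1)

(6, 1)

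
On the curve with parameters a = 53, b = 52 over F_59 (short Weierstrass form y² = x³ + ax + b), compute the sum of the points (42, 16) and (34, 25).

(11, 45)

(42, 16) + (34, 25). λ = (25 - 16)/(34 - 42) ≡ 9/51 mod 59. 51⁻¹ ≡ 22 (mod 59), so λ ≡ 21.
  x = λ² - 42 - 34 = 441 - 76 ≡ 11; y = λ·(42 - 11) - 16 ≡ 45. → (11, 45)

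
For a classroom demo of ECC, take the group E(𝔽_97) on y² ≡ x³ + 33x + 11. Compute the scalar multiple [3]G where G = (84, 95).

(83, 54)

Repeated addition: build up to 3G.
2G: tangent at (84, 95): λ = (3·84² + 33)/(2·95) ≡ 55/93. 93⁻¹ ≡ 24 (mod 97) since 93·24 = 2232 ≡ 1, so λ ≡ 55·24 ≡ 59.
  x = λ² - 84 - 84 = 3481 - 168 ≡ 15; y = λ·(84 - 15) - 95 ≡ 96. → (15, 96)
3G: (15, 96) + (84, 95). λ = (95 - 96)/(84 - 15) ≡ 96/69 mod 97. 69⁻¹ ≡ 45 (mod 97), so λ ≡ 52.
  x = λ² - 15 - 84 = 2704 - 99 ≡ 83; y = λ·(15 - 83) - 96 ≡ 54. → (83, 54)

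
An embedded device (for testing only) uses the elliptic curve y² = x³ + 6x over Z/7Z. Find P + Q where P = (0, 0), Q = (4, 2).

(0, 0) + (4, 2). λ = (2 - 0)/(4 - 0) ≡ 2/4 mod 7. 4⁻¹ ≡ 2 (mod 7), so λ ≡ 4.
  x = λ² - 0 - 4 = 16 - 4 ≡ 5; y = λ·(0 - 5) - 0 ≡ 1. → (5, 1)

(5, 1)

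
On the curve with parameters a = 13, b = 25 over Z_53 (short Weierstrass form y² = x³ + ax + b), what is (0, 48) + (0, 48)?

tangent at (0, 48): λ = (3·0² + 13)/(2·48) ≡ 13/43. 43⁻¹ ≡ 37 (mod 53), so λ ≡ 13·37 ≡ 4.
  x = λ² - 0 - 0 = 16 - 0 ≡ 16; y = λ·(0 - 16) - 48 ≡ 47. → (16, 47)

(16, 47)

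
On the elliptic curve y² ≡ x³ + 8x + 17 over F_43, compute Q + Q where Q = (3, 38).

tangent at (3, 38): λ = (3·3² + 8)/(2·38) ≡ 35/33. 33⁻¹ ≡ 30 (mod 43), so λ ≡ 35·30 ≡ 18.
  x = λ² - 3 - 3 = 324 - 6 ≡ 17; y = λ·(3 - 17) - 38 ≡ 11. → (17, 11)

(17, 11)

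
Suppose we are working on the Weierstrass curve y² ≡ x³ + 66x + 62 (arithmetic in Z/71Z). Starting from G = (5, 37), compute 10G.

(14, 31)

Double-and-add on 10 = (1010)₂. Start with G = (5, 37) for the leading 1-bit.
double: tangent at (5, 37): λ = (3·5² + 66)/(2·37) ≡ 70/3. 3⁻¹ ≡ 24 (mod 71) since 3·24 = 72 ≡ 1, so λ ≡ 70·24 ≡ 47.
  x = λ² - 5 - 5 = 2209 - 10 ≡ 69; y = λ·(5 - 69) - 37 ≡ 8. → (69, 8)
double: tangent at (69, 8): λ = (3·69² + 66)/(2·8) ≡ 7/16. 16⁻¹ ≡ 40 (mod 71) since 16·40 = 640 ≡ 1, so λ ≡ 7·40 ≡ 67.
  x = λ² - 69 - 69 = 4489 - 138 ≡ 20; y = λ·(69 - 20) - 8 ≡ 9. → (20, 9)
add G: (20, 9) + (5, 37). λ = (37 - 9)/(5 - 20) ≡ 28/56 mod 71. 56⁻¹ ≡ 52 (mod 71) since 56·52 = 2912 ≡ 1, so λ ≡ 36.
  x = λ² - 20 - 5 = 1296 - 25 ≡ 64; y = λ·(20 - 64) - 9 ≡ 40. → (64, 40)
double: tangent at (64, 40): λ = (3·64² + 66)/(2·40) ≡ 0/9. 9⁻¹ ≡ 8 (mod 71), so λ ≡ 0·8 ≡ 0.
  x = λ² - 64 - 64 = 0 - 128 ≡ 14; y = λ·(64 - 14) - 40 ≡ 31. → (14, 31)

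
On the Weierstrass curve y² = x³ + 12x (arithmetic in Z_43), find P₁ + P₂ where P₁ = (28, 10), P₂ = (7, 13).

(1, 23)

(28, 10) + (7, 13). λ = (13 - 10)/(7 - 28) ≡ 3/22 mod 43. 22⁻¹ ≡ 2 (mod 43), so λ ≡ 6.
  x = λ² - 28 - 7 = 36 - 35 ≡ 1; y = λ·(28 - 1) - 10 ≡ 23. → (1, 23)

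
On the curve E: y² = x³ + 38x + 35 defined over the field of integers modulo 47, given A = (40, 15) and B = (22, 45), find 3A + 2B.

(40, 32)

First 3A:
Repeated addition: build up to 3A.
2A: tangent at (40, 15): λ = (3·40² + 38)/(2·15) ≡ 44/30. 30⁻¹ ≡ 11 (mod 47), so λ ≡ 44·11 ≡ 14.
  x = λ² - 40 - 40 = 196 - 80 ≡ 22; y = λ·(40 - 22) - 15 ≡ 2. → (22, 2)
3A: (22, 2) + (40, 15). λ = (15 - 2)/(40 - 22) ≡ 13/18 mod 47. 18⁻¹ ≡ 34 (mod 47), so λ ≡ 19.
  x = λ² - 22 - 40 = 361 - 62 ≡ 17; y = λ·(22 - 17) - 2 ≡ 46. → (17, 46)
3A = (17, 46).
Next 2B:
Repeated addition: build up to 2B.
2B: tangent at (22, 45): λ = (3·22² + 38)/(2·45) ≡ 33/43. 43⁻¹ ≡ 35 (mod 47), so λ ≡ 33·35 ≡ 27.
  x = λ² - 22 - 22 = 729 - 44 ≡ 27; y = λ·(22 - 27) - 45 ≡ 8. → (27, 8)
2B = (27, 8).
Finally 3A + 2B:
(17, 46) + (27, 8). λ = (8 - 46)/(27 - 17) ≡ 9/10 mod 47. 10⁻¹ ≡ 33 (mod 47), so λ ≡ 15.
  x = λ² - 17 - 27 = 225 - 44 ≡ 40; y = λ·(17 - 40) - 46 ≡ 32. → (40, 32)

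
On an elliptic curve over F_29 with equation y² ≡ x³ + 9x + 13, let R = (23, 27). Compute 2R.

tangent at (23, 27): λ = (3·23² + 9)/(2·27) ≡ 1/25. 25⁻¹ ≡ 7 (mod 29) since 25·7 = 175 ≡ 1, so λ ≡ 1·7 ≡ 7.
  x = λ² - 23 - 23 = 49 - 46 ≡ 3; y = λ·(23 - 3) - 27 ≡ 26. → (3, 26)

(3, 26)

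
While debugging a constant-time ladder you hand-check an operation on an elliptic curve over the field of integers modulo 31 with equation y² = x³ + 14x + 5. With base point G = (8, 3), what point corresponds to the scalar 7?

(2, 14)

Repeated addition: build up to 7G.
2G: tangent at (8, 3): λ = (3·8² + 14)/(2·3) ≡ 20/6. 6⁻¹ ≡ 26 (mod 31) since 6·26 = 156 ≡ 1, so λ ≡ 20·26 ≡ 24.
  x = λ² - 8 - 8 = 576 - 16 ≡ 2; y = λ·(8 - 2) - 3 ≡ 17. → (2, 17)
3G: (2, 17) + (8, 3). λ = (3 - 17)/(8 - 2) ≡ 17/6 mod 31. 6⁻¹ ≡ 26 (mod 31), so λ ≡ 8.
  x = λ² - 2 - 8 = 64 - 10 ≡ 23; y = λ·(2 - 23) - 17 ≡ 1. → (23, 1)
4G: (23, 1) + (8, 3). λ = (3 - 1)/(8 - 23) ≡ 2/16 mod 31. 16⁻¹ ≡ 2 (mod 31), so λ ≡ 4.
  x = λ² - 23 - 8 = 16 - 31 ≡ 16; y = λ·(23 - 16) - 1 ≡ 27. → (16, 27)
5G: (16, 27) + (8, 3). λ = (3 - 27)/(8 - 16) ≡ 7/23 mod 31. 23⁻¹ ≡ 27 (mod 31), so λ ≡ 3.
  x = λ² - 16 - 8 = 9 - 24 ≡ 16; y = λ·(16 - 16) - 27 ≡ 4. → (16, 4)
6G: (16, 4) + (8, 3). λ = (3 - 4)/(8 - 16) ≡ 30/23 mod 31. 23⁻¹ ≡ 27 (mod 31), so λ ≡ 4.
  x = λ² - 16 - 8 = 16 - 24 ≡ 23; y = λ·(16 - 23) - 4 ≡ 30. → (23, 30)
7G: (23, 30) + (8, 3). λ = (3 - 30)/(8 - 23) ≡ 4/16 mod 31. 16⁻¹ ≡ 2 (mod 31), so λ ≡ 8.
  x = λ² - 23 - 8 = 64 - 31 ≡ 2; y = λ·(23 - 2) - 30 ≡ 14. → (2, 14)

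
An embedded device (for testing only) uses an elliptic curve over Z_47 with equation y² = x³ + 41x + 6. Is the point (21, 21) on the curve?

no

y² = 21² ≡ 18; x³ + 41x + 6 = 10128 ≡ 23 (mod 47). 18 ≠ 23.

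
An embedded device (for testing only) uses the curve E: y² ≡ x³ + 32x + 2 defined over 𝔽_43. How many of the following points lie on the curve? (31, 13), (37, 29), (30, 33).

2

(31, 13): 13² ≡ 40, rhs ≡ 40 → on.
(37, 29): 29² ≡ 24, rhs ≡ 24 → on.
(30, 33): 33² ≡ 14, rhs ≡ 12 → off.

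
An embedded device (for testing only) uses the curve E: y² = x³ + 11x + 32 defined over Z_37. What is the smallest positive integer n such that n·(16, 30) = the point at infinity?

8

2P: tangent at (16, 30): λ = (3·16² + 11)/(2·30) ≡ 2/23. 23⁻¹ ≡ 29 (mod 37), so λ ≡ 2·29 ≡ 21.
  x = λ² - 16 - 16 = 441 - 32 ≡ 2; y = λ·(16 - 2) - 30 ≡ 5. → (2, 5)
3P: (2, 5) + (16, 30). λ = (30 - 5)/(16 - 2) ≡ 25/14 mod 37. 14⁻¹ ≡ 8 (mod 37), so λ ≡ 15.
  x = λ² - 2 - 16 = 225 - 18 ≡ 22; y = λ·(2 - 22) - 5 ≡ 28. → (22, 28)
4P: (22, 28) + (16, 30). λ = (30 - 28)/(16 - 22) ≡ 2/31 mod 37. 31⁻¹ ≡ 6 (mod 37) since 31·6 = 186 ≡ 1, so λ ≡ 12.
  x = λ² - 22 - 16 = 144 - 38 ≡ 32; y = λ·(22 - 32) - 28 ≡ 0. → (32, 0)
5P: (32, 0) + (16, 30). λ = (30 - 0)/(16 - 32) ≡ 30/21 mod 37. 21⁻¹ ≡ 30 (mod 37), so λ ≡ 12.
  x = λ² - 32 - 16 = 144 - 48 ≡ 22; y = λ·(32 - 22) - 0 ≡ 9. → (22, 9)
6P: (22, 9) + (16, 30). λ = (30 - 9)/(16 - 22) ≡ 21/31 mod 37. 31⁻¹ ≡ 6 (mod 37), so λ ≡ 15.
  x = λ² - 22 - 16 = 225 - 38 ≡ 2; y = λ·(22 - 2) - 9 ≡ 32. → (2, 32)
7P: (2, 32) + (16, 30). λ = (30 - 32)/(16 - 2) ≡ 35/14 mod 37. 14⁻¹ ≡ 8 (mod 37), so λ ≡ 21.
  x = λ² - 2 - 16 = 441 - 18 ≡ 16; y = λ·(2 - 16) - 32 ≡ 7. → (16, 7)
8P: (16, 7) + (16, 30): same x and y₁ ≡ -y₂, so the sum is the point at infinity.
8P = the point at infinity, so the order is 8.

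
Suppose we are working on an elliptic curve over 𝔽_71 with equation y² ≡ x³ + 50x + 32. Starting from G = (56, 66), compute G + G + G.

Repeated addition: build up to 3G.
2G: tangent at (56, 66): λ = (3·56² + 50)/(2·66) ≡ 15/61. 61⁻¹ ≡ 7 (mod 71) since 61·7 = 427 ≡ 1, so λ ≡ 15·7 ≡ 34.
  x = λ² - 56 - 56 = 1156 - 112 ≡ 50; y = λ·(56 - 50) - 66 ≡ 67. → (50, 67)
3G: (50, 67) + (56, 66). λ = (66 - 67)/(56 - 50) ≡ 70/6 mod 71. 6⁻¹ ≡ 12 (mod 71) since 6·12 = 72 ≡ 1, so λ ≡ 59.
  x = λ² - 50 - 56 = 3481 - 106 ≡ 38; y = λ·(50 - 38) - 67 ≡ 2. → (38, 2)

(38, 2)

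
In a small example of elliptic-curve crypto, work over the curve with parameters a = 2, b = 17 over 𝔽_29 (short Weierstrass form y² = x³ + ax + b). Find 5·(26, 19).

(1, 22)

Write P = (26, 19).
Double-and-add on 5 = (101)₂. Start with P = (26, 19) for the leading 1-bit.
double: tangent at (26, 19): λ = (3·26² + 2)/(2·19) ≡ 0/9. 9⁻¹ ≡ 13 (mod 29) since 9·13 = 117 ≡ 1, so λ ≡ 0·13 ≡ 0.
  x = λ² - 26 - 26 = 0 - 52 ≡ 6; y = λ·(26 - 6) - 19 ≡ 10. → (6, 10)
double: tangent at (6, 10): λ = (3·6² + 2)/(2·10) ≡ 23/20. 20⁻¹ ≡ 16 (mod 29) since 20·16 = 320 ≡ 1, so λ ≡ 23·16 ≡ 20.
  x = λ² - 6 - 6 = 400 - 12 ≡ 11; y = λ·(6 - 11) - 10 ≡ 6. → (11, 6)
add P: (11, 6) + (26, 19). λ = (19 - 6)/(26 - 11) ≡ 13/15 mod 29. 15⁻¹ ≡ 2 (mod 29), so λ ≡ 26.
  x = λ² - 11 - 26 = 676 - 37 ≡ 1; y = λ·(11 - 1) - 6 ≡ 22. → (1, 22)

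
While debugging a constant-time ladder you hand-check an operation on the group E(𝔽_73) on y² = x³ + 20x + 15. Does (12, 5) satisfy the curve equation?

y² = 5² ≡ 25; x³ + 20x + 15 = 1983 ≡ 12 (mod 73). 25 ≠ 12.

no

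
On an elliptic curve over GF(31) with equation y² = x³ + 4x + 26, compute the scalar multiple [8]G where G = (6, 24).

Repeated addition: build up to 8G.
2G: tangent at (6, 24): λ = (3·6² + 4)/(2·24) ≡ 19/17. 17⁻¹ ≡ 11 (mod 31), so λ ≡ 19·11 ≡ 23.
  x = λ² - 6 - 6 = 529 - 12 ≡ 21; y = λ·(6 - 21) - 24 ≡ 3. → (21, 3)
3G: (21, 3) + (6, 24). λ = (24 - 3)/(6 - 21) ≡ 21/16 mod 31. 16⁻¹ ≡ 2 (mod 31), so λ ≡ 11.
  x = λ² - 21 - 6 = 121 - 27 ≡ 1; y = λ·(21 - 1) - 3 ≡ 0. → (1, 0)
4G: (1, 0) + (6, 24). λ = (24 - 0)/(6 - 1) ≡ 24/5 mod 31. 5⁻¹ ≡ 25 (mod 31) since 5·25 = 125 ≡ 1, so λ ≡ 11.
  x = λ² - 1 - 6 = 121 - 7 ≡ 21; y = λ·(1 - 21) - 0 ≡ 28. → (21, 28)
5G: (21, 28) + (6, 24). λ = (24 - 28)/(6 - 21) ≡ 27/16 mod 31. 16⁻¹ ≡ 2 (mod 31) since 16·2 = 32 ≡ 1, so λ ≡ 23.
  x = λ² - 21 - 6 = 529 - 27 ≡ 6; y = λ·(21 - 6) - 28 ≡ 7. → (6, 7)
6G: (6, 7) + (6, 24): same x and y₁ ≡ -y₂, so the sum is O.
7G: O + (6, 24) = (6, 24) (identity).
8G: tangent at (6, 24): λ = (3·6² + 4)/(2·24) ≡ 19/17. 17⁻¹ ≡ 11 (mod 31), so λ ≡ 19·11 ≡ 23.
  x = λ² - 6 - 6 = 529 - 12 ≡ 21; y = λ·(6 - 21) - 24 ≡ 3. → (21, 3)

(21, 3)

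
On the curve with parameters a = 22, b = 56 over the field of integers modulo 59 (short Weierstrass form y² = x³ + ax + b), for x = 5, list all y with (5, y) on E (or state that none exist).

x³ + 22x + 56 = 291 ≡ 55 (mod 59).
55 is a non-residue mod 59; no y exists.

none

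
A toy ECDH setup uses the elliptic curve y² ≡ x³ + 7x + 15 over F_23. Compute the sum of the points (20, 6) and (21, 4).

(20, 6) + (21, 4). λ = (4 - 6)/(21 - 20) ≡ 21/1 mod 23. 1⁻¹ ≡ 1 (mod 23), so λ ≡ 21.
  x = λ² - 20 - 21 = 441 - 41 ≡ 9; y = λ·(20 - 9) - 6 ≡ 18. → (9, 18)

(9, 18)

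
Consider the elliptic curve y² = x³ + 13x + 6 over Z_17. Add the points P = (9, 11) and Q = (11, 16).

(16, 14)

(9, 11) + (11, 16). λ = (16 - 11)/(11 - 9) ≡ 5/2 mod 17. 2⁻¹ ≡ 9 (mod 17), so λ ≡ 11.
  x = λ² - 9 - 11 = 121 - 20 ≡ 16; y = λ·(9 - 16) - 11 ≡ 14. → (16, 14)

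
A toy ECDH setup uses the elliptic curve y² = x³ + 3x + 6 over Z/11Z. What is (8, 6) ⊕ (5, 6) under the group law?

(9, 5)

(8, 6) + (5, 6). λ = (6 - 6)/(5 - 8) ≡ 0/8 mod 11. 8⁻¹ ≡ 7 (mod 11), so λ ≡ 0.
  x = λ² - 8 - 5 = 0 - 13 ≡ 9; y = λ·(8 - 9) - 6 ≡ 5. → (9, 5)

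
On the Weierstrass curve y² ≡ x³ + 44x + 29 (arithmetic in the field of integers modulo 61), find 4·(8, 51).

(20, 53)

Write G = (8, 51).
Double-and-add on 4 = (100)₂. Start with G = (8, 51) for the leading 1-bit.
double: tangent at (8, 51): λ = (3·8² + 44)/(2·51) ≡ 53/41. 41⁻¹ ≡ 3 (mod 61), so λ ≡ 53·3 ≡ 37.
  x = λ² - 8 - 8 = 1369 - 16 ≡ 11; y = λ·(8 - 11) - 51 ≡ 21. → (11, 21)
double: tangent at (11, 21): λ = (3·11² + 44)/(2·21) ≡ 41/42. 42⁻¹ ≡ 16 (mod 61), so λ ≡ 41·16 ≡ 46.
  x = λ² - 11 - 11 = 2116 - 22 ≡ 20; y = λ·(11 - 20) - 21 ≡ 53. → (20, 53)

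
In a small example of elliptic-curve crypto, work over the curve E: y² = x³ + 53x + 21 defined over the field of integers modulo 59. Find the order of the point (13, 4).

7

2P: tangent at (13, 4): λ = (3·13² + 53)/(2·4) ≡ 29/8. 8⁻¹ ≡ 37 (mod 59), so λ ≡ 29·37 ≡ 11.
  x = λ² - 13 - 13 = 121 - 26 ≡ 36; y = λ·(13 - 36) - 4 ≡ 38. → (36, 38)
3P: (36, 38) + (13, 4). λ = (4 - 38)/(13 - 36) ≡ 25/36 mod 59. 36⁻¹ ≡ 41 (mod 59), so λ ≡ 22.
  x = λ² - 36 - 13 = 484 - 49 ≡ 22; y = λ·(36 - 22) - 38 ≡ 34. → (22, 34)
4P: (22, 34) + (13, 4). λ = (4 - 34)/(13 - 22) ≡ 29/50 mod 59. 50⁻¹ ≡ 13 (mod 59) since 50·13 = 650 ≡ 1, so λ ≡ 23.
  x = λ² - 22 - 13 = 529 - 35 ≡ 22; y = λ·(22 - 22) - 34 ≡ 25. → (22, 25)
5P: (22, 25) + (13, 4). λ = (4 - 25)/(13 - 22) ≡ 38/50 mod 59. 50⁻¹ ≡ 13 (mod 59) since 50·13 = 650 ≡ 1, so λ ≡ 22.
  x = λ² - 22 - 13 = 484 - 35 ≡ 36; y = λ·(22 - 36) - 25 ≡ 21. → (36, 21)
6P: (36, 21) + (13, 4). λ = (4 - 21)/(13 - 36) ≡ 42/36 mod 59. 36⁻¹ ≡ 41 (mod 59), so λ ≡ 11.
  x = λ² - 36 - 13 = 121 - 49 ≡ 13; y = λ·(36 - 13) - 21 ≡ 55. → (13, 55)
7P: (13, 55) + (13, 4): same x and y₁ ≡ -y₂, so the sum is O.
7P = O, so the order is 7.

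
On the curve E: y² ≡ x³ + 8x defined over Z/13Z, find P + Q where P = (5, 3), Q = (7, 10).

(5, 3) + (7, 10). λ = (10 - 3)/(7 - 5) ≡ 7/2 mod 13. 2⁻¹ ≡ 7 (mod 13), so λ ≡ 10.
  x = λ² - 5 - 7 = 100 - 12 ≡ 10; y = λ·(5 - 10) - 3 ≡ 12. → (10, 12)

(10, 12)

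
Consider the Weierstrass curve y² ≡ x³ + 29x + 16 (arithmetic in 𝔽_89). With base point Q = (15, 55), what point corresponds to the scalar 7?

Repeated addition: build up to 7Q.
2Q: tangent at (15, 55): λ = (3·15² + 29)/(2·55) ≡ 81/21. 21⁻¹ ≡ 17 (mod 89), so λ ≡ 81·17 ≡ 42.
  x = λ² - 15 - 15 = 1764 - 30 ≡ 43; y = λ·(15 - 43) - 55 ≡ 15. → (43, 15)
3Q: (43, 15) + (15, 55). λ = (55 - 15)/(15 - 43) ≡ 40/61 mod 89. 61⁻¹ ≡ 54 (mod 89), so λ ≡ 24.
  x = λ² - 43 - 15 = 576 - 58 ≡ 73; y = λ·(43 - 73) - 15 ≡ 66. → (73, 66)
4Q: (73, 66) + (15, 55). λ = (55 - 66)/(15 - 73) ≡ 78/31 mod 89. 31⁻¹ ≡ 23 (mod 89) since 31·23 = 713 ≡ 1, so λ ≡ 14.
  x = λ² - 73 - 15 = 196 - 88 ≡ 19; y = λ·(73 - 19) - 66 ≡ 67. → (19, 67)
5Q: (19, 67) + (15, 55). λ = (55 - 67)/(15 - 19) ≡ 77/85 mod 89. 85⁻¹ ≡ 22 (mod 89), so λ ≡ 3.
  x = λ² - 19 - 15 = 9 - 34 ≡ 64; y = λ·(19 - 64) - 67 ≡ 65. → (64, 65)
6Q: (64, 65) + (15, 55). λ = (55 - 65)/(15 - 64) ≡ 79/40 mod 89. 40⁻¹ ≡ 69 (mod 89), so λ ≡ 22.
  x = λ² - 64 - 15 = 484 - 79 ≡ 49; y = λ·(64 - 49) - 65 ≡ 87. → (49, 87)
7Q: (49, 87) + (15, 55). λ = (55 - 87)/(15 - 49) ≡ 57/55 mod 89. 55⁻¹ ≡ 34 (mod 89), so λ ≡ 69.
  x = λ² - 49 - 15 = 4761 - 64 ≡ 69; y = λ·(49 - 69) - 87 ≡ 46. → (69, 46)

(69, 46)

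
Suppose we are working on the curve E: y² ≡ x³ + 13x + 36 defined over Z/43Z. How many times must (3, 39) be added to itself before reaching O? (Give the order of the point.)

5

2P: tangent at (3, 39): λ = (3·3² + 13)/(2·39) ≡ 40/35. 35⁻¹ ≡ 16 (mod 43), so λ ≡ 40·16 ≡ 38.
  x = λ² - 3 - 3 = 1444 - 6 ≡ 19; y = λ·(3 - 19) - 39 ≡ 41. → (19, 41)
3P: (19, 41) + (3, 39). λ = (39 - 41)/(3 - 19) ≡ 41/27 mod 43. 27⁻¹ ≡ 8 (mod 43), so λ ≡ 27.
  x = λ² - 19 - 3 = 729 - 22 ≡ 19; y = λ·(19 - 19) - 41 ≡ 2. → (19, 2)
4P: (19, 2) + (3, 39). λ = (39 - 2)/(3 - 19) ≡ 37/27 mod 43. 27⁻¹ ≡ 8 (mod 43), so λ ≡ 38.
  x = λ² - 19 - 3 = 1444 - 22 ≡ 3; y = λ·(19 - 3) - 2 ≡ 4. → (3, 4)
5P: (3, 4) + (3, 39): same x and y₁ ≡ -y₂, so the sum is O.
5P = O, so the order is 5.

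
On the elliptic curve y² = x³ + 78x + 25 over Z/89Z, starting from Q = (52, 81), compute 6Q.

Double-and-add on 6 = (110)₂. Start with Q = (52, 81) for the leading 1-bit.
double: tangent at (52, 81): λ = (3·52² + 78)/(2·81) ≡ 2/73. 73⁻¹ ≡ 50 (mod 89) since 73·50 = 3650 ≡ 1, so λ ≡ 2·50 ≡ 11.
  x = λ² - 52 - 52 = 121 - 104 ≡ 17; y = λ·(52 - 17) - 81 ≡ 37. → (17, 37)
add Q: (17, 37) + (52, 81). λ = (81 - 37)/(52 - 17) ≡ 44/35 mod 89. 35⁻¹ ≡ 28 (mod 89) since 35·28 = 980 ≡ 1, so λ ≡ 75.
  x = λ² - 17 - 52 = 5625 - 69 ≡ 38; y = λ·(17 - 38) - 37 ≡ 79. → (38, 79)
double: tangent at (38, 79): λ = (3·38² + 78)/(2·79) ≡ 49/69. 69⁻¹ ≡ 40 (mod 89) since 69·40 = 2760 ≡ 1, so λ ≡ 49·40 ≡ 2.
  x = λ² - 38 - 38 = 4 - 76 ≡ 17; y = λ·(38 - 17) - 79 ≡ 52. → (17, 52)

(17, 52)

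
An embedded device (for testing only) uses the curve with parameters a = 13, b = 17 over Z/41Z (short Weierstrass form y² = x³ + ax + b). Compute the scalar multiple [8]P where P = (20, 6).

Double-and-add on 8 = (1000)₂. Start with P = (20, 6) for the leading 1-bit.
double: tangent at (20, 6): λ = (3·20² + 13)/(2·6) ≡ 24/12. 12⁻¹ ≡ 24 (mod 41), so λ ≡ 24·24 ≡ 2.
  x = λ² - 20 - 20 = 4 - 40 ≡ 5; y = λ·(20 - 5) - 6 ≡ 24. → (5, 24)
double: tangent at (5, 24): λ = (3·5² + 13)/(2·24) ≡ 6/7. 7⁻¹ ≡ 6 (mod 41), so λ ≡ 6·6 ≡ 36.
  x = λ² - 5 - 5 = 1296 - 10 ≡ 15; y = λ·(5 - 15) - 24 ≡ 26. → (15, 26)
double: tangent at (15, 26): λ = (3·15² + 13)/(2·26) ≡ 32/11. 11⁻¹ ≡ 15 (mod 41), so λ ≡ 32·15 ≡ 29.
  x = λ² - 15 - 15 = 841 - 30 ≡ 32; y = λ·(15 - 32) - 26 ≡ 14. → (32, 14)

(32, 14)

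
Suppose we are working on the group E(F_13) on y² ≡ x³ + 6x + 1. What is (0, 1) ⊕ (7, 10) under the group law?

(0, 1) + (7, 10). λ = (10 - 1)/(7 - 0) ≡ 9/7 mod 13. 7⁻¹ ≡ 2 (mod 13), so λ ≡ 5.
  x = λ² - 0 - 7 = 25 - 7 ≡ 5; y = λ·(0 - 5) - 1 ≡ 0. → (5, 0)

(5, 0)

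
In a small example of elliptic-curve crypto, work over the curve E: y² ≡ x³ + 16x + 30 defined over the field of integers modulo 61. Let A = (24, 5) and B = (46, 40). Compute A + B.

(24, 5) + (46, 40). λ = (40 - 5)/(46 - 24) ≡ 35/22 mod 61. 22⁻¹ ≡ 25 (mod 61), so λ ≡ 21.
  x = λ² - 24 - 46 = 441 - 70 ≡ 5; y = λ·(24 - 5) - 5 ≡ 28. → (5, 28)

(5, 28)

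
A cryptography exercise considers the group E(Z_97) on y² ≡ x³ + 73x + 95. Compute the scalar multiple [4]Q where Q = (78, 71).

(65, 69)

Double-and-add on 4 = (100)₂. Start with Q = (78, 71) for the leading 1-bit.
double: tangent at (78, 71): λ = (3·78² + 73)/(2·71) ≡ 89/45. 45⁻¹ ≡ 69 (mod 97) since 45·69 = 3105 ≡ 1, so λ ≡ 89·69 ≡ 30.
  x = λ² - 78 - 78 = 900 - 156 ≡ 65; y = λ·(78 - 65) - 71 ≡ 28. → (65, 28)
double: tangent at (65, 28): λ = (3·65² + 73)/(2·28) ≡ 41/56. 56⁻¹ ≡ 26 (mod 97) since 56·26 = 1456 ≡ 1, so λ ≡ 41·26 ≡ 96.
  x = λ² - 65 - 65 = 9216 - 130 ≡ 65; y = λ·(65 - 65) - 28 ≡ 69. → (65, 69)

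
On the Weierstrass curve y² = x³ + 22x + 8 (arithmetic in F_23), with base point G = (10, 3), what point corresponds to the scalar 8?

(18, 16)

Repeated addition: build up to 8G.
2G: tangent at (10, 3): λ = (3·10² + 22)/(2·3) ≡ 0/6. 6⁻¹ ≡ 4 (mod 23) since 6·4 = 24 ≡ 1, so λ ≡ 0·4 ≡ 0.
  x = λ² - 10 - 10 = 0 - 20 ≡ 3; y = λ·(10 - 3) - 3 ≡ 20. → (3, 20)
3G: (3, 20) + (10, 3). λ = (3 - 20)/(10 - 3) ≡ 6/7 mod 23. 7⁻¹ ≡ 10 (mod 23), so λ ≡ 14.
  x = λ² - 3 - 10 = 196 - 13 ≡ 22; y = λ·(3 - 22) - 20 ≡ 13. → (22, 13)
4G: (22, 13) + (10, 3). λ = (3 - 13)/(10 - 22) ≡ 13/11 mod 23. 11⁻¹ ≡ 21 (mod 23) since 11·21 = 231 ≡ 1, so λ ≡ 20.
  x = λ² - 22 - 10 = 400 - 32 ≡ 0; y = λ·(22 - 0) - 13 ≡ 13. → (0, 13)
5G: (0, 13) + (10, 3). λ = (3 - 13)/(10 - 0) ≡ 13/10 mod 23. 10⁻¹ ≡ 7 (mod 23), so λ ≡ 22.
  x = λ² - 0 - 10 = 484 - 10 ≡ 14; y = λ·(0 - 14) - 13 ≡ 1. → (14, 1)
6G: (14, 1) + (10, 3). λ = (3 - 1)/(10 - 14) ≡ 2/19 mod 23. 19⁻¹ ≡ 17 (mod 23) since 19·17 = 323 ≡ 1, so λ ≡ 11.
  x = λ² - 14 - 10 = 121 - 24 ≡ 5; y = λ·(14 - 5) - 1 ≡ 6. → (5, 6)
7G: (5, 6) + (10, 3). λ = (3 - 6)/(10 - 5) ≡ 20/5 mod 23. 5⁻¹ ≡ 14 (mod 23), so λ ≡ 4.
  x = λ² - 5 - 10 = 16 - 15 ≡ 1; y = λ·(5 - 1) - 6 ≡ 10. → (1, 10)
8G: (1, 10) + (10, 3). λ = (3 - 10)/(10 - 1) ≡ 16/9 mod 23. 9⁻¹ ≡ 18 (mod 23) since 9·18 = 162 ≡ 1, so λ ≡ 12.
  x = λ² - 1 - 10 = 144 - 11 ≡ 18; y = λ·(1 - 18) - 10 ≡ 16. → (18, 16)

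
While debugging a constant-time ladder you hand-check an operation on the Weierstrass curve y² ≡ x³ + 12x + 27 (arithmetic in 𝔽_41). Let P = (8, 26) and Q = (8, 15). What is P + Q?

O

The two points share x = 8 and their y-coordinates satisfy 26 + 15 ≡ 0 (mod 41), so they are inverses. Their sum is ∞.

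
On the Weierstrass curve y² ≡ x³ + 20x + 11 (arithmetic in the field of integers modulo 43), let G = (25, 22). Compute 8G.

(11, 33)

Double-and-add on 8 = (1000)₂. Start with G = (25, 22) for the leading 1-bit.
double: tangent at (25, 22): λ = (3·25² + 20)/(2·22) ≡ 3/1. 1⁻¹ ≡ 1 (mod 43), so λ ≡ 3·1 ≡ 3.
  x = λ² - 25 - 25 = 9 - 50 ≡ 2; y = λ·(25 - 2) - 22 ≡ 4. → (2, 4)
double: tangent at (2, 4): λ = (3·2² + 20)/(2·4) ≡ 32/8. 8⁻¹ ≡ 27 (mod 43) since 8·27 = 216 ≡ 1, so λ ≡ 32·27 ≡ 4.
  x = λ² - 2 - 2 = 16 - 4 ≡ 12; y = λ·(2 - 12) - 4 ≡ 42. → (12, 42)
double: tangent at (12, 42): λ = (3·12² + 20)/(2·42) ≡ 22/41. 41⁻¹ ≡ 21 (mod 43), so λ ≡ 22·21 ≡ 32.
  x = λ² - 12 - 12 = 1024 - 24 ≡ 11; y = λ·(12 - 11) - 42 ≡ 33. → (11, 33)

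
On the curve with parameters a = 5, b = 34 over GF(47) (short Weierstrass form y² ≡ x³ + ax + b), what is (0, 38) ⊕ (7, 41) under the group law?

(21, 0)

(0, 38) + (7, 41). λ = (41 - 38)/(7 - 0) ≡ 3/7 mod 47. 7⁻¹ ≡ 27 (mod 47) since 7·27 = 189 ≡ 1, so λ ≡ 34.
  x = λ² - 0 - 7 = 1156 - 7 ≡ 21; y = λ·(0 - 21) - 38 ≡ 0. → (21, 0)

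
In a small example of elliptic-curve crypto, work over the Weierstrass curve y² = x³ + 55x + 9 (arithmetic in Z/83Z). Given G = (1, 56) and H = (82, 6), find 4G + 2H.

First 4G:
Repeated addition: build up to 4G.
2G: tangent at (1, 56): λ = (3·1² + 55)/(2·56) ≡ 58/29. 29⁻¹ ≡ 63 (mod 83), so λ ≡ 58·63 ≡ 2.
  x = λ² - 1 - 1 = 4 - 2 ≡ 2; y = λ·(1 - 2) - 56 ≡ 25. → (2, 25)
3G: (2, 25) + (1, 56). λ = (56 - 25)/(1 - 2) ≡ 31/82 mod 83. 82⁻¹ ≡ 82 (mod 83), so λ ≡ 52.
  x = λ² - 2 - 1 = 2704 - 3 ≡ 45; y = λ·(2 - 45) - 25 ≡ 63. → (45, 63)
4G: (45, 63) + (1, 56). λ = (56 - 63)/(1 - 45) ≡ 76/39 mod 83. 39⁻¹ ≡ 66 (mod 83), so λ ≡ 36.
  x = λ² - 45 - 1 = 1296 - 46 ≡ 5; y = λ·(45 - 5) - 63 ≡ 49. → (5, 49)
4G = (5, 49).
Next 2H:
Repeated addition: build up to 2H.
2H: tangent at (82, 6): λ = (3·82² + 55)/(2·6) ≡ 58/12. 12⁻¹ ≡ 7 (mod 83), so λ ≡ 58·7 ≡ 74.
  x = λ² - 82 - 82 = 5476 - 164 ≡ 0; y = λ·(82 - 0) - 6 ≡ 3. → (0, 3)
2H = (0, 3).
Finally 4G + 2H:
(5, 49) + (0, 3). λ = (3 - 49)/(0 - 5) ≡ 37/78 mod 83. 78⁻¹ ≡ 33 (mod 83) since 78·33 = 2574 ≡ 1, so λ ≡ 59.
  x = λ² - 5 - 0 = 3481 - 5 ≡ 73; y = λ·(5 - 73) - 49 ≡ 6. → (73, 6)

(73, 6)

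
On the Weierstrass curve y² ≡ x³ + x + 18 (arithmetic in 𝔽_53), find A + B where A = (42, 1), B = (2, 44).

(19, 18)

(42, 1) + (2, 44). λ = (44 - 1)/(2 - 42) ≡ 43/13 mod 53. 13⁻¹ ≡ 49 (mod 53), so λ ≡ 40.
  x = λ² - 42 - 2 = 1600 - 44 ≡ 19; y = λ·(42 - 19) - 1 ≡ 18. → (19, 18)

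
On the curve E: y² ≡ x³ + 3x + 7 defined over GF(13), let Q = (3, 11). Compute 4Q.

(10, 6)

Repeated addition: build up to 4Q.
2Q: tangent at (3, 11): λ = (3·3² + 3)/(2·11) ≡ 4/9. 9⁻¹ ≡ 3 (mod 13), so λ ≡ 4·3 ≡ 12.
  x = λ² - 3 - 3 = 144 - 6 ≡ 8; y = λ·(3 - 8) - 11 ≡ 7. → (8, 7)
3Q: (8, 7) + (3, 11). λ = (11 - 7)/(3 - 8) ≡ 4/8 mod 13. 8⁻¹ ≡ 5 (mod 13), so λ ≡ 7.
  x = λ² - 8 - 3 = 49 - 11 ≡ 12; y = λ·(8 - 12) - 7 ≡ 4. → (12, 4)
4Q: (12, 4) + (3, 11). λ = (11 - 4)/(3 - 12) ≡ 7/4 mod 13. 4⁻¹ ≡ 10 (mod 13), so λ ≡ 5.
  x = λ² - 12 - 3 = 25 - 15 ≡ 10; y = λ·(12 - 10) - 4 ≡ 6. → (10, 6)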